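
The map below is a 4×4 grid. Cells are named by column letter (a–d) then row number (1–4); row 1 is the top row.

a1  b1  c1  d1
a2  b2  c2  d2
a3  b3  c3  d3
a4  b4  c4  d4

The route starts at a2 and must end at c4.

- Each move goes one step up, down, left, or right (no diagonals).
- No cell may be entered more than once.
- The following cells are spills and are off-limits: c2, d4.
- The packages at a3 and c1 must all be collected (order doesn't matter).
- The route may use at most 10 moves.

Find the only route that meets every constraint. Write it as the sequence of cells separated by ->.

The 10-move cap with required stops at a3, c1 leaves no slack for detours.
Route from a2: down to a3, right to b3, 2× up (reaching b1), 2× right (reaching d1), 2× down (reaching d3), left to c3, down to c4 — 10 moves in all.
Check: all required cells visited; 10 ≤ 10 moves.

a2 -> a3 -> b3 -> b2 -> b1 -> c1 -> d1 -> d2 -> d3 -> c3 -> c4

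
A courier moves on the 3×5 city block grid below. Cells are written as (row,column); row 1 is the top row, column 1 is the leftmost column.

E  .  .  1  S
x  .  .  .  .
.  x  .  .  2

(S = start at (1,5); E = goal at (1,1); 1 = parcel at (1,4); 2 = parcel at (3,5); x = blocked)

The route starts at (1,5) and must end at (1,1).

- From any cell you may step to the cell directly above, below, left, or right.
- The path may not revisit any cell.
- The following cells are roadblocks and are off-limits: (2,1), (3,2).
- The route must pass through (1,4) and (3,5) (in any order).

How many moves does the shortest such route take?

Any route passes through (1,4) and (3,5) in some order between (1,5) and (1,1). Summing Manhattan distances along each leg and taking the cheapest ordering ((1,5) → (3,5) → (1,4) → (1,1)) gives a lower bound of 2 + 3 + 3 = 8 moves.
A route of 8 moves achieves this: (1,5) → (2,5) → (3,5) → (3,4) → (2,4) → (1,4) → (1,3) → (1,2) → (1,1).
Since 8 matches the lower bound, it is optimal.

8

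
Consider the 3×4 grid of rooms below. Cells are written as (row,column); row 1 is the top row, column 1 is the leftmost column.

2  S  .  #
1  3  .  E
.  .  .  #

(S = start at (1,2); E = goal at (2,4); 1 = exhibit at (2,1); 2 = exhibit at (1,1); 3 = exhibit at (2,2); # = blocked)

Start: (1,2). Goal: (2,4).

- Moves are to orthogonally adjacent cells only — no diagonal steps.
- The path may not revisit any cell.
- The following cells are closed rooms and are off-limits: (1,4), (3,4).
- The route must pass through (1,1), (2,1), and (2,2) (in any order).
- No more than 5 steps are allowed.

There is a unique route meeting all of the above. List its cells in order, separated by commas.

The 5-move cap with required stops at (1,1), (2,1), (2,2) leaves no slack for detours.
Route from (1,2): left to (1,1), down to (2,1), 3× right (reaching (2,4)) — 5 moves in all.
Check: all required cells visited; 5 ≤ 5 moves.

(1,2), (1,1), (2,1), (2,2), (2,3), (2,4)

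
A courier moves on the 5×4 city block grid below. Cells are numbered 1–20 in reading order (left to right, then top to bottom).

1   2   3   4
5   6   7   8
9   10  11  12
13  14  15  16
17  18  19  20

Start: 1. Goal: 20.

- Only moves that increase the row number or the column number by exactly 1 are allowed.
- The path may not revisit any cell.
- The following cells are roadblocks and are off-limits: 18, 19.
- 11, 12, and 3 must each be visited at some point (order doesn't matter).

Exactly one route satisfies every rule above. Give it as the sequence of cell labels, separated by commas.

Moves only go right or down, so the column and row indices never decrease.
Route from 1: right 2 to 3, down 2 to 11, right 1 to 12, down 2 to 20 — 7 moves in all.
Check: all required cells visited.

1, 2, 3, 7, 11, 12, 16, 20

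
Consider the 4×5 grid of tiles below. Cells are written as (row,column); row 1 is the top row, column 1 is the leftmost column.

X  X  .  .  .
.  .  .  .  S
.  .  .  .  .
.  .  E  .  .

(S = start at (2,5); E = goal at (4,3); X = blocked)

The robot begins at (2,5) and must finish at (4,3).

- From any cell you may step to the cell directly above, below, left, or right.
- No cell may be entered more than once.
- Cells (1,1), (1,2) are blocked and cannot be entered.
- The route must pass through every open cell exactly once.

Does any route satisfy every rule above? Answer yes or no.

no

Colour the cells like a checkerboard: each orthogonal step flips colour, so a Hamiltonian route alternates colours. Here there are 9 cells of one colour and 9 of the other, with start on the same colour as the goal — the counts and endpoints can't be arranged into an alternating sequence of length 18, so no Hamiltonian route exists.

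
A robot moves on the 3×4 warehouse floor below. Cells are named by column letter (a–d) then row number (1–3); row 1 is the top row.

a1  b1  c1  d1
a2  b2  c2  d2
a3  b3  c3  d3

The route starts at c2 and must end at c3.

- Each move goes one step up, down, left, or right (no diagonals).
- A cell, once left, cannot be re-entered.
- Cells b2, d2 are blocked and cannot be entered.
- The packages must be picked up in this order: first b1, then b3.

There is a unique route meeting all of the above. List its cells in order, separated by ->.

c2 -> c1 -> b1 -> a1 -> a2 -> a3 -> b3 -> c3

The waypoints must appear in the order b1, b3, with no cell reused.
Route from c2: up 1 to c1, left 2 to a1, down 2 to a3, right 2 to c3 — 7 moves in all.
Check: order respected (b1 at step 2, b3 at step 6).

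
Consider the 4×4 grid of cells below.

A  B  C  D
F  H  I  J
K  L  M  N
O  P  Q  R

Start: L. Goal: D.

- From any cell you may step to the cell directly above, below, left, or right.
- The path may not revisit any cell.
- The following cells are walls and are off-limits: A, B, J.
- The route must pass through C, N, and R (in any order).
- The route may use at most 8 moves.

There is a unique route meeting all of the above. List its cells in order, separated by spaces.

L P Q R N M I C D

The budget equals the shortest possible length, so every move has to be on a shortest route through the required cells.
Route from L: down 1 to P, right 2 to R, up 1 to N, left 1 to M, up 2 to C, right 1 to D — 8 moves in all.
Check: all required cells visited; 8 ≤ 8 moves.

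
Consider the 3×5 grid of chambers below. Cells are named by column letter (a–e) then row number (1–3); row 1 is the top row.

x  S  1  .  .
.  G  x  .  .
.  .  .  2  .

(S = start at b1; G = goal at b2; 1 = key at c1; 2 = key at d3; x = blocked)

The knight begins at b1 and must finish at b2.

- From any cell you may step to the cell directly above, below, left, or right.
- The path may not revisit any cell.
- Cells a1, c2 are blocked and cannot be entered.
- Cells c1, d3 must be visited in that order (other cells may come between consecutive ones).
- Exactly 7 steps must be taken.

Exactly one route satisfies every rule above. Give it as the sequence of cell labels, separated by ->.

The waypoints must appear in the order c1, d3, with no cell reused.
Route from b1: right 2 to d1, down 2 to d3, left 2 to b3, up 1 to b2 — 7 moves in all.
Check: order respected (1 at step 1, 2 at step 4); 7 moves as required.

b1 -> c1 -> d1 -> d2 -> d3 -> c3 -> b3 -> b2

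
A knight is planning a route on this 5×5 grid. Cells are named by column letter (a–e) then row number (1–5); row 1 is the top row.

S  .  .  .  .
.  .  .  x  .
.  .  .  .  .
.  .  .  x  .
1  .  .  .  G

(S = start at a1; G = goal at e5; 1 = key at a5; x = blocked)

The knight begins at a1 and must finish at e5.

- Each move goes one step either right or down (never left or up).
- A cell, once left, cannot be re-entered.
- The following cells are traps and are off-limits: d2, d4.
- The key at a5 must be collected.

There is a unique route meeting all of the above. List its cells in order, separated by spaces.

a1 a2 a3 a4 a5 b5 c5 d5 e5

Moves only go right or down, so the column and row indices never decrease.
Route from a1: 4× down (reaching a5), 4× right (reaching e5) — 8 moves in all.
Check: all required cells visited.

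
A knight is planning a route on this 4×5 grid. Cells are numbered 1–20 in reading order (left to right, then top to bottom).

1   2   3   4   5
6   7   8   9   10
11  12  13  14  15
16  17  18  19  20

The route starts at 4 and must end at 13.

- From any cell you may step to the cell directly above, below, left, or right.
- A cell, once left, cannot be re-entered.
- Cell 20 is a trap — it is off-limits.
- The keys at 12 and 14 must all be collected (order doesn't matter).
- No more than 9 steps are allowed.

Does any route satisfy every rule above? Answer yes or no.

One route that works: 4 → 9 → 14 → 19 → 18 → 17 → 12 → 13.

yes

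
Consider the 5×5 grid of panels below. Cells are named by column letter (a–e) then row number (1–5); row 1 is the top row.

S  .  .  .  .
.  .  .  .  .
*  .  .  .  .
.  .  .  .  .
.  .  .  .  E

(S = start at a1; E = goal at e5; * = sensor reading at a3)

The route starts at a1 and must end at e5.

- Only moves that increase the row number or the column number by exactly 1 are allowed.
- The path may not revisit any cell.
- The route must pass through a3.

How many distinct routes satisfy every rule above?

15

A right/down-only route from a1 to e5 makes exactly 4 down-moves and 4 right-moves in some order.
With no other constraints that would be C(8,4) = 70 routes.
Split at a3 and multiply the segment counts: a1→a3: 1; a3→e5: 15; product = 15.
That gives 15 routes.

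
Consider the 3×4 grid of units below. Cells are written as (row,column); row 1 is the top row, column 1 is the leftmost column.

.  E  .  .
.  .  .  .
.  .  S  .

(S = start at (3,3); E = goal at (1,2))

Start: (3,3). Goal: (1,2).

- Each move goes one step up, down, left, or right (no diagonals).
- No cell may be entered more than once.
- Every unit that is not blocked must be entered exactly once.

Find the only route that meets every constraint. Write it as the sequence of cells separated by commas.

Need to visit all 12 open cells exactly once, starting at (3,3) and ending at (1,2).
Cell (3,4) has only two open neighbours ((2,4) and (3,3)), so the path must pass straight through it: one of those is the cell it's entered from and the other is where it exits.
Route from (3,3): right 1 to (3,4), up 2 to (1,4), left 1 to (1,3), down 1 to (2,3), left 1 to (2,2), down 1 to (3,2), left 1 to (3,1), up 2 to (1,1), right 1 to (1,2) — 11 moves in all.
Check: all 12 open cells covered.

(3,3), (3,4), (2,4), (1,4), (1,3), (2,3), (2,2), (3,2), (3,1), (2,1), (1,1), (1,2)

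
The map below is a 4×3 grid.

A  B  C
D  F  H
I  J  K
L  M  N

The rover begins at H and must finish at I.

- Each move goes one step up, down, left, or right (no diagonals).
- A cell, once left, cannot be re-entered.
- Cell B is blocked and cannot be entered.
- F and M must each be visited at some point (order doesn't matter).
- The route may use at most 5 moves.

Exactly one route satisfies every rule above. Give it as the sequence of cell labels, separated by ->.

H -> F -> J -> M -> L -> I

The 5-move cap with required stops at F, M leaves no slack for detours.
Route from H: left to F, 2× down (reaching M), left to L, up to I — 5 moves in all.
Check: all required cells visited; 5 ≤ 5 moves.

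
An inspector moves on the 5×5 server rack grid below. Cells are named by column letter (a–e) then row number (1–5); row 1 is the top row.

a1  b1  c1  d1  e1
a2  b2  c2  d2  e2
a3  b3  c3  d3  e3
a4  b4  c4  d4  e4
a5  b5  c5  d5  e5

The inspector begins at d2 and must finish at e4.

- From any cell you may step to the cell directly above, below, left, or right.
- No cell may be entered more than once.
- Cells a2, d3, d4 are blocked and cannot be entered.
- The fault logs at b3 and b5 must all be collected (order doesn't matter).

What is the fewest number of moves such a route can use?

Any route passes through b3 and b5 in some order between d2 and e4. Summing Manhattan distances along each leg and taking the cheapest ordering (d2 → b3 → b5 → e4) gives a lower bound of 3 + 2 + 4 = 9 moves.
A route of 9 moves achieves this: d2 → c2 → c3 → b3 → b4 → b5 → c5 → d5 → e5 → e4.
Since 9 matches the lower bound, it is optimal.

9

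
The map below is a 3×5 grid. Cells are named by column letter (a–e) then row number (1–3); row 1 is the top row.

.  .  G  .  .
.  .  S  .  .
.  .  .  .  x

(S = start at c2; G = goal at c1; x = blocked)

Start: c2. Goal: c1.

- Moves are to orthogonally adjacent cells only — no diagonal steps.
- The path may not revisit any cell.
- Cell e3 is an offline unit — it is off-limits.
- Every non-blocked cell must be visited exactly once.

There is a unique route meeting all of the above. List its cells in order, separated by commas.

Need to visit all 14 open cells exactly once, starting at c2 and ending at c1.
Cell e2 has only two open neighbours (e1 and d2), so the path must pass straight through it: one of those is the cell it's entered from and the other is where it exits.
Route from c2: left to b2, up to b1, left to a1, 2× down (reaching a3), 3× right (reaching d3), up to d2, right to e2, up to e1, 2× left (reaching c1) — 13 moves in all.
Check: all 14 open cells covered.

c2, b2, b1, a1, a2, a3, b3, c3, d3, d2, e2, e1, d1, c1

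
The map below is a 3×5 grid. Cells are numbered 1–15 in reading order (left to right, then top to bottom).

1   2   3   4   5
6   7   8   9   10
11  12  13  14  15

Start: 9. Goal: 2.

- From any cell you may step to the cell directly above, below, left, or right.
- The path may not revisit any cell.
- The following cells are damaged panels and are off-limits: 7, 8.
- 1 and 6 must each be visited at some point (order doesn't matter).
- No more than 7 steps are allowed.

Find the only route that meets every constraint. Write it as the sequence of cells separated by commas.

9, 14, 13, 12, 11, 6, 1, 2

Any route must reach 1 and 6 and still end at 2 within 7 moves, so the order of the required stops is forced.
Route from 9: down 1 to 14, left 3 to 11, up 2 to 1, right 1 to 2 — 7 moves in all.
Check: all required cells visited; 7 ≤ 7 moves.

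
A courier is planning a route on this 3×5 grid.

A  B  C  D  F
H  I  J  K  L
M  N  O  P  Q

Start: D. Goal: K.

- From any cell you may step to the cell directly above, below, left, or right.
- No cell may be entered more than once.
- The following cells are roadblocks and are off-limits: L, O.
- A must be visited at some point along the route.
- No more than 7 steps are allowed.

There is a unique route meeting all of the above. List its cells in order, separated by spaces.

D C B A H I J K

Any route must reach A and still end at K within 7 moves, so the order of the required stops is forced.
Route from D: 3× left (reaching A), down to H, 3× right (reaching K) — 7 moves in all.
Check: all required cells visited; 7 ≤ 7 moves.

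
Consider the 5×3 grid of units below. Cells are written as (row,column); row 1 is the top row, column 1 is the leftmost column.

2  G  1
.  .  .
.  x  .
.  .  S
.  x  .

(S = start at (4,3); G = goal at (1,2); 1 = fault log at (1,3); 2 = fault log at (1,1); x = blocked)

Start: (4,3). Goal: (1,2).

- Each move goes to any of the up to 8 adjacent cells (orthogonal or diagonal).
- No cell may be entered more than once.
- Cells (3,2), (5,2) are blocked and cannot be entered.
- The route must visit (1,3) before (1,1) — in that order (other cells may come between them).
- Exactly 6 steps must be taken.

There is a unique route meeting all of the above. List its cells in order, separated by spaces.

The waypoints must appear in the order (1,3), (1,1), with no cell reused.
Route from (4,3): 3× up (reaching (1,3)), down-left to (2,2), up-left to (1,1), right to (1,2) — 6 moves in all.
Check: order respected (1 at step 3, 2 at step 5); 6 moves as required.

(4,3) (3,3) (2,3) (1,3) (2,2) (1,1) (1,2)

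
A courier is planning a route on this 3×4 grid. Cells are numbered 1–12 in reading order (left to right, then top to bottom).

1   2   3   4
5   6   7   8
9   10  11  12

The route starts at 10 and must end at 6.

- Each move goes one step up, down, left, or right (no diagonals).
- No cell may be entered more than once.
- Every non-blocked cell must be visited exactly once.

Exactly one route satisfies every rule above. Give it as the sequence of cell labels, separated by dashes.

10 - 9 - 5 - 1 - 2 - 3 - 4 - 8 - 12 - 11 - 7 - 6

Need to visit all 12 open cells exactly once, starting at 10 and ending at 6.
Cell 4 has only two open neighbours (8 and 3), so the path must pass straight through it: one of those is the cell it's entered from and the other is where it exits.
Route from 10: left to 9, 2× up (reaching 1), 3× right (reaching 4), 2× down (reaching 12), left to 11, up to 7, left to 6 — 11 moves in all.
Check: all 12 open cells covered.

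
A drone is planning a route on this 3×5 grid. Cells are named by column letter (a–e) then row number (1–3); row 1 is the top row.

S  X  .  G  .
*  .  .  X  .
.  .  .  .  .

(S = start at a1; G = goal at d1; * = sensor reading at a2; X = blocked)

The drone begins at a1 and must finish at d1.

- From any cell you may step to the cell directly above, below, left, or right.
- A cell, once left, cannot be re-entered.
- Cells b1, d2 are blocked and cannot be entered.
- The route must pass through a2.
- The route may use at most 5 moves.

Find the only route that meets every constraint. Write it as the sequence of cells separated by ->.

Any route must reach a2 and still end at d1 within 5 moves, so the order of the required stops is forced.
Route from a1: down to a2, 2× right (reaching c2), up to c1, right to d1 — 5 moves in all.
Check: all required cells visited; 5 ≤ 5 moves.

a1 -> a2 -> b2 -> c2 -> c1 -> d1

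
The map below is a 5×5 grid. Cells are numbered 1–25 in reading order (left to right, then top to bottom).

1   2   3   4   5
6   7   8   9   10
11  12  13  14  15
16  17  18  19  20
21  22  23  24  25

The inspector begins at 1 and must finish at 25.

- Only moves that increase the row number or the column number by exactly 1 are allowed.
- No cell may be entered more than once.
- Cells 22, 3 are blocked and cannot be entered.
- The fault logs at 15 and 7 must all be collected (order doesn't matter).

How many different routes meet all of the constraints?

A right/down-only route from 1 to 25 makes exactly 4 down-moves and 4 right-moves in some order.
With no other constraints that would be C(8,4) = 70 routes.
A monotone route can only reach the required cells in the order 7, 15, so split there and multiply the segment counts (each segment already excludes blocked cells): 1→7: 2; 7→15: 4; 15→25: 1; product = 8.
That gives 8 routes.

8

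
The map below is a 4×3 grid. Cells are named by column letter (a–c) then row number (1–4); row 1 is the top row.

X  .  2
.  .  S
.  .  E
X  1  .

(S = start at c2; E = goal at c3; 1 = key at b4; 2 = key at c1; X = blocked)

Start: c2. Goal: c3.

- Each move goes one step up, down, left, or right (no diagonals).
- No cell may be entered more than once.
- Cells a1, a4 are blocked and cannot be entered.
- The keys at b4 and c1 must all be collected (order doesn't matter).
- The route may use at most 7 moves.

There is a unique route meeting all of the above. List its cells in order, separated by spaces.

Any route must reach b4 and c1 and still end at c3 within 7 moves, so the order of the required stops is forced.
Route from c2: up 1 to c1, left 1 to b1, down 3 to b4, right 1 to c4, up 1 to c3 — 7 moves in all.
Check: all required cells visited; 7 ≤ 7 moves.

c2 c1 b1 b2 b3 b4 c4 c3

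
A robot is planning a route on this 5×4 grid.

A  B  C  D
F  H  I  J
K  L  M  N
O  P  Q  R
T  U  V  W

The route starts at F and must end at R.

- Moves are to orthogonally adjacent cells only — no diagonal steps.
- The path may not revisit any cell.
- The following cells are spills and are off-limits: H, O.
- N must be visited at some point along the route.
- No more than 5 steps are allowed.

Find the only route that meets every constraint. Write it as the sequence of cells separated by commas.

F, K, L, M, N, R

The budget equals the shortest possible length, so every move has to be on a shortest route through the required cells.
Route from F: down 1 to K, right 3 to N, down 1 to R — 5 moves in all.
Check: all required cells visited; 5 ≤ 5 moves.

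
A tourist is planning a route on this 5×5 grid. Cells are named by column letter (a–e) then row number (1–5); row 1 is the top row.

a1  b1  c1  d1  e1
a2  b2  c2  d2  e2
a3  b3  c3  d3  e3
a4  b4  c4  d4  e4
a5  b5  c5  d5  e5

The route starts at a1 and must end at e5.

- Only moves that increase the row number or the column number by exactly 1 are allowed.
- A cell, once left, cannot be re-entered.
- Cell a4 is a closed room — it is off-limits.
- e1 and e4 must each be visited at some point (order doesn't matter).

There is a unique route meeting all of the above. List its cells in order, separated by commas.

Moves only go right or down, so the column and row indices never decrease.
Route from a1: right 4 to e1, down 4 to e5 — 8 moves in all.
Check: all required cells visited.

a1, b1, c1, d1, e1, e2, e3, e4, e5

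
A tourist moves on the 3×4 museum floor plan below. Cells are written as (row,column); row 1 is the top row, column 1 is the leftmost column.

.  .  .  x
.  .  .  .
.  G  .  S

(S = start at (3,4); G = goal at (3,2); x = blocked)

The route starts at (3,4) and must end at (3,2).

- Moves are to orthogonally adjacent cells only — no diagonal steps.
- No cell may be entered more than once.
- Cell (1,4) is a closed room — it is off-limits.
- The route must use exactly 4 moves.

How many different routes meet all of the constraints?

3

Need simple routes of exactly 4 moves from (3,4) to (3,2) (Manhattan distance 2, so 1 moves are spent on a detour and 1 undoing it).
Enumerating: (3,4) (2,4) (2,3) (3,3) (3,2) | (3,4) (2,4) (2,3) (2,2) (3,2) | (3,4) (3,3) (2,3) (2,2) (3,2).
That gives 3 routes.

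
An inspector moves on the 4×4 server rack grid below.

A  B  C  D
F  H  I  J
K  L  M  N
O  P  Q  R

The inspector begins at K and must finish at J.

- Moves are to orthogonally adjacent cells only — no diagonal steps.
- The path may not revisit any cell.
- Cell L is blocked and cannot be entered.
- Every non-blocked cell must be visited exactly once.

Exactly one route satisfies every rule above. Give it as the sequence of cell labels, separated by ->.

K -> O -> P -> Q -> R -> N -> M -> I -> H -> F -> A -> B -> C -> D -> J

Need to visit all 15 open cells exactly once, starting at K and ending at J.
Route from K: down to O, 3× right (reaching R), up to N, left to M, up to I, 2× left (reaching F), up to A, 3× right (reaching D), down to J — 14 moves in all.
Check: all 15 open cells covered.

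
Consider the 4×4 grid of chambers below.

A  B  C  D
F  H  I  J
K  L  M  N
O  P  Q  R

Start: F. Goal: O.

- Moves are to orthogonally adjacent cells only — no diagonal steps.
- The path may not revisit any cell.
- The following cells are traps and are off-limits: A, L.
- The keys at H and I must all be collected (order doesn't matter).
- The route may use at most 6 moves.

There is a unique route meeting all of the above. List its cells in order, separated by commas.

Any route must reach H and I and still end at O within 6 moves, so the order of the required stops is forced.
Route from F: right 2 to I, down 2 to Q, left 2 to O — 6 moves in all.
Check: all required cells visited; 6 ≤ 6 moves.

F, H, I, M, Q, P, O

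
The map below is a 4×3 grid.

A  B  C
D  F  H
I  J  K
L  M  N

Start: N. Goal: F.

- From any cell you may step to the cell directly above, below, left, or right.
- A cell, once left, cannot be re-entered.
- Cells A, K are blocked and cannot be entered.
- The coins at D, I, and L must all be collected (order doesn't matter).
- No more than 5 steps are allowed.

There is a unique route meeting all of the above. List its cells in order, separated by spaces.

Any route must reach D, I, and L and still end at F within 5 moves, so the order of the required stops is forced.
Route from N: left 2 to L, up 2 to D, right 1 to F — 5 moves in all.
Check: all required cells visited; 5 ≤ 5 moves.

N M L I D F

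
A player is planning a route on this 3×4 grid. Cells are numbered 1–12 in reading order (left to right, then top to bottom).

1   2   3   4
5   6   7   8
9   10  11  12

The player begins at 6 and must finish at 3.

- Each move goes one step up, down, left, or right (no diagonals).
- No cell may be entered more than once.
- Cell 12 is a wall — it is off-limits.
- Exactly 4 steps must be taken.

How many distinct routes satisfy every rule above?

3

Need simple routes of exactly 4 moves from 6 to 3 (Manhattan distance 2, so 1 moves are spent on a detour and 1 undoing it).
Enumerating: 6 10 11 7 3 | 6 5 1 2 3 | 6 7 8 4 3.
That gives 3 routes.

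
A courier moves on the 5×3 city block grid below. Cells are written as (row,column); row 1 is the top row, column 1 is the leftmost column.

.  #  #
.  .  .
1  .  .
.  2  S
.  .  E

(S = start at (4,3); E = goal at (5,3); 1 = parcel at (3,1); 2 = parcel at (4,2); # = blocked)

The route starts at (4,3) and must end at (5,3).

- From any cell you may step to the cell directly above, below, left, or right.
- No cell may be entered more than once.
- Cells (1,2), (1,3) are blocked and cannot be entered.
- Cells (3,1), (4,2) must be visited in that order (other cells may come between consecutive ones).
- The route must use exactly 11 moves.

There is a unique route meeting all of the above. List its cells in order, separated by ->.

The waypoints must appear in the order (3,1), (4,2), with no cell reused.
Route from (4,3): up 2 to (2,3), left 2 to (2,1), down 1 to (3,1), right 1 to (3,2), down 1 to (4,2), left 1 to (4,1), down 1 to (5,1), right 2 to (5,3) — 11 moves in all.
Check: order respected (1 at step 5, 2 at step 7); 11 moves as required.

(4,3) -> (3,3) -> (2,3) -> (2,2) -> (2,1) -> (3,1) -> (3,2) -> (4,2) -> (4,1) -> (5,1) -> (5,2) -> (5,3)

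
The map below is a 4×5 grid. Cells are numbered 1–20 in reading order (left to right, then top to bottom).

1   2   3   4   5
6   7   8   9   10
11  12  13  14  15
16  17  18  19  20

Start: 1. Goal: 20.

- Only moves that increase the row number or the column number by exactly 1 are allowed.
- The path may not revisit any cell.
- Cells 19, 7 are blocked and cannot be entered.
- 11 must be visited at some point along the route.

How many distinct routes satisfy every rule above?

1

A right/down-only route from 1 to 20 makes exactly 3 down-moves and 4 right-moves in some order.
With no other constraints that would be C(7,3) = 35 routes.
Split at 11 and multiply the segment counts (each segment already excludes blocked cells): 1→11: 1; 11→20: 1; product = 1.
That gives 1 route.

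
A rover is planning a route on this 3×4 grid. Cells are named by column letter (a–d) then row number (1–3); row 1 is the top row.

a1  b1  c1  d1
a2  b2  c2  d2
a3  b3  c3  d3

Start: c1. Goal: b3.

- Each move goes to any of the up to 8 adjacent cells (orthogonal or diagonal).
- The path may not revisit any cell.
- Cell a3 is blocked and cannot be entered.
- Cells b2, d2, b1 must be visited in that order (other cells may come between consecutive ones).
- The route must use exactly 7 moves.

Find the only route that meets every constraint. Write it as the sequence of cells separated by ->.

The waypoints must appear in the order b2, d2, b1, with no cell reused.
Route from c1: down-left to b2, down-right to c3, up-right to d2, left to c2, up-left to b1, down-left to a2, down-right to b3 — 7 moves in all.
Check: order respected (b2 at step 1, d2 at step 3, b1 at step 5); 7 moves as required.

c1 -> b2 -> c3 -> d2 -> c2 -> b1 -> a2 -> b3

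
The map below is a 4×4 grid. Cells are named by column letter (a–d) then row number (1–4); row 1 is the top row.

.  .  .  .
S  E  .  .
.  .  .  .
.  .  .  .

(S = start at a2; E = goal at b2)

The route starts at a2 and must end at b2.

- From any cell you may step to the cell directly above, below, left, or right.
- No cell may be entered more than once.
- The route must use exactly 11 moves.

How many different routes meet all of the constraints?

35

Need simple routes of exactly 11 moves from a2 to b2 (Manhattan distance 1, so 5 moves are spent on a detour and 5 undoing it).
Branch systematically from the start, pruning whenever the remaining move budget drops below the Manhattan distance to b2 or differs from it in parity. Grouping the completions by first move — via a1: 10; via a3: 25 (no valid completion starts via b2) — and summing: 10 + 25 = 35.
That gives 35 routes.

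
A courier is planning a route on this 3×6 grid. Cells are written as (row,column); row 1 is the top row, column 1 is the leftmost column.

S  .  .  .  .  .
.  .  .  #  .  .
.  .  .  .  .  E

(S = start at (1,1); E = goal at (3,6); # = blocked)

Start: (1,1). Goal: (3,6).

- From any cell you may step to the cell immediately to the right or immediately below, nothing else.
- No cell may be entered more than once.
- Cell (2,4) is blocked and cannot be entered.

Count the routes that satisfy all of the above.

9

A right/down-only route from (1,1) to (3,6) makes exactly 2 down-moves and 5 right-moves in some order.
With no other constraints that would be C(7,2) = 21 routes.
Subtract routes through each blocked cell (inclusion–exclusion for overlaps): − through (2,4): 12 → 9.
That gives 9 routes.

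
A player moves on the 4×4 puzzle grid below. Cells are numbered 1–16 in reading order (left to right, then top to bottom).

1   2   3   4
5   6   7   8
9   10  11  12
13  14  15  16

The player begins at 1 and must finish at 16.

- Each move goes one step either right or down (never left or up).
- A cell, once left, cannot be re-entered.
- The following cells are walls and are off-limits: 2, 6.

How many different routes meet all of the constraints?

A right/down-only route from 1 to 16 makes exactly 3 down-moves and 3 right-moves in some order.
With no other constraints that would be C(6,3) = 20 routes.
Subtract routes through each blocked cell (inclusion–exclusion for overlaps): − through 2: 10 − through 6: 12 + through 2&6: 6 → 4.
That gives 4 routes.

4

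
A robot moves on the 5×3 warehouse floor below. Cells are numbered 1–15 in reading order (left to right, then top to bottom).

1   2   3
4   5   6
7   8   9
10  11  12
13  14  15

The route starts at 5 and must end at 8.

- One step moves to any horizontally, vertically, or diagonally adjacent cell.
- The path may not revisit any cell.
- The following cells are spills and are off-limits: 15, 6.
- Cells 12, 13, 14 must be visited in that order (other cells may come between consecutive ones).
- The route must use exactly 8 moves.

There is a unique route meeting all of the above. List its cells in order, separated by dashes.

The waypoints must appear in the order 12, 13, 14, with no cell reused.
Route from 5: down-right to 9, down to 12, left to 11, down-left to 13, right to 14, up-left to 10, up to 7, right to 8 — 8 moves in all.
Check: order respected (12 at step 2, 13 at step 4, 14 at step 5); 8 moves as required.

5 - 9 - 12 - 11 - 13 - 14 - 10 - 7 - 8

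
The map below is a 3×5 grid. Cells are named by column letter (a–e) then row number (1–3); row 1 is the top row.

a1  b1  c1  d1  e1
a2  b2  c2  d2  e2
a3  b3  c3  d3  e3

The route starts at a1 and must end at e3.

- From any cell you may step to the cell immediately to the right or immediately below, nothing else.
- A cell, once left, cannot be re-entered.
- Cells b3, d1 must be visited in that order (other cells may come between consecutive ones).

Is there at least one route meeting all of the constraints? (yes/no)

no

d1 lies above b3, so going from b3 to d1 would need an upward move — but moves only go right/down, so b3 cannot be visited before d1.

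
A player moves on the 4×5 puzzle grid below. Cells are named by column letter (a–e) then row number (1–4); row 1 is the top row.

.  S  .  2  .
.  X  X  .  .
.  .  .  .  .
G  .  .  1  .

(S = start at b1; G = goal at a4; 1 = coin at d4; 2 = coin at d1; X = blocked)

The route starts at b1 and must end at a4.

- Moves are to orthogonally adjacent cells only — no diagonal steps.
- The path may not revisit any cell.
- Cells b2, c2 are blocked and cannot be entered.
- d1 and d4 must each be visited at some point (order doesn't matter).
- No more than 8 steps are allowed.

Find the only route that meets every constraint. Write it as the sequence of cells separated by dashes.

The budget equals the shortest possible length, so every move has to be on a shortest route through the required cells.
Route from b1: right 2 to d1, down 3 to d4, left 3 to a4 — 8 moves in all.
Check: all required cells visited; 8 ≤ 8 moves.

b1 - c1 - d1 - d2 - d3 - d4 - c4 - b4 - a4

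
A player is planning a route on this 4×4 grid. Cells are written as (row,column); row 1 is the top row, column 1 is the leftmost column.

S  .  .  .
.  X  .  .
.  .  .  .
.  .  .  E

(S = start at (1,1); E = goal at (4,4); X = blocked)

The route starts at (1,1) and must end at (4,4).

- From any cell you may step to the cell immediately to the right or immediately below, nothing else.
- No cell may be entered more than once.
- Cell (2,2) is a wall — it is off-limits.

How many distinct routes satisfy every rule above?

8

A right/down-only route from (1,1) to (4,4) makes exactly 3 down-moves and 3 right-moves in some order.
With no other constraints that would be C(6,3) = 20 routes.
Subtract routes through each blocked cell (inclusion–exclusion for overlaps): − through (2,2): 12 → 8.
That gives 8 routes.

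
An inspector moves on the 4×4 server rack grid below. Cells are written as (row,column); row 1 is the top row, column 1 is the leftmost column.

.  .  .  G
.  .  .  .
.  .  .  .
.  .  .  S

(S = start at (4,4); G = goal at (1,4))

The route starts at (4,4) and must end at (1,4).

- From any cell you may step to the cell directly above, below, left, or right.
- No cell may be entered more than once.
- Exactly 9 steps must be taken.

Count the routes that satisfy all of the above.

Need simple routes of exactly 9 moves from (4,4) to (1,4) (Manhattan distance 3, so 3 moves are spent on a detour and 3 undoing it).
Branch systematically from the start, pruning whenever the remaining move budget drops below the Manhattan distance to (1,4) or differs from it in parity. Grouping the completions by first move — via (3,4): 12; via (4,3): 27 — and summing: 12 + 27 = 39.
That gives 39 routes.

39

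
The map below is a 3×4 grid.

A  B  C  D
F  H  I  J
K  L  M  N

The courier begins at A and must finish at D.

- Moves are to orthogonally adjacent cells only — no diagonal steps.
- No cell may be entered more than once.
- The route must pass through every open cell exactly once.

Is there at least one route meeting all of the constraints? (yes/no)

One route that works: A → F → K → L → H → B → C → I → M → N → J → D.

yes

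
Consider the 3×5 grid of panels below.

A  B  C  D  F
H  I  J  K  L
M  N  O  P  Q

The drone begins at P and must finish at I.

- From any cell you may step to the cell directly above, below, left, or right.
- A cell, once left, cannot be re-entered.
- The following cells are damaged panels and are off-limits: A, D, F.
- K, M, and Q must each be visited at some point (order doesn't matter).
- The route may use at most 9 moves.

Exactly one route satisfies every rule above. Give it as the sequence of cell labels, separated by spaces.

The 9-move cap with required stops at K, M, Q leaves no slack for detours.
Route from P: right 1 to Q, up 1 to L, left 2 to J, down 1 to O, left 2 to M, up 1 to H, right 1 to I — 9 moves in all.
Check: all required cells visited; 9 ≤ 9 moves.

P Q L K J O N M H I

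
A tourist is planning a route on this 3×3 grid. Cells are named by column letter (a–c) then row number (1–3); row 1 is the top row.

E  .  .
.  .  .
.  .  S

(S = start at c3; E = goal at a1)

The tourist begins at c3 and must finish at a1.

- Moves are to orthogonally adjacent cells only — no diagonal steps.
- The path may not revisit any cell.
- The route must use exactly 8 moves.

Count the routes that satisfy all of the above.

Need simple routes of exactly 8 moves from c3 to a1 (Manhattan distance 4, so 2 moves are spent on a detour and 2 undoing it).
Enumerating: c3 c2 c1 b1 b2 b3 a3 a2 a1 | c3 b3 a3 a2 b2 c2 c1 b1 a1.
That gives 2 routes.

2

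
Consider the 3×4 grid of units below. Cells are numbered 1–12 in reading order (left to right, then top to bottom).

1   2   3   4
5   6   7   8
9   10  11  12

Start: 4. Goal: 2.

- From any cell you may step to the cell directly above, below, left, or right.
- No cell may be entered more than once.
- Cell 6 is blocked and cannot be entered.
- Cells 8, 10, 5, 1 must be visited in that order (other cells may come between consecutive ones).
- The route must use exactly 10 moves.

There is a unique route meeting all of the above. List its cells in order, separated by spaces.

The waypoints must appear in the order 8, 10, 5, 1, with no cell reused.
Route from 4: left to 3, down to 7, right to 8, down to 12, 3× left (reaching 9), 2× up (reaching 1), right to 2 — 10 moves in all.
Check: order respected (8 at step 3, 10 at step 6, 5 at step 8, 1 at step 9); 10 moves as required.

4 3 7 8 12 11 10 9 5 1 2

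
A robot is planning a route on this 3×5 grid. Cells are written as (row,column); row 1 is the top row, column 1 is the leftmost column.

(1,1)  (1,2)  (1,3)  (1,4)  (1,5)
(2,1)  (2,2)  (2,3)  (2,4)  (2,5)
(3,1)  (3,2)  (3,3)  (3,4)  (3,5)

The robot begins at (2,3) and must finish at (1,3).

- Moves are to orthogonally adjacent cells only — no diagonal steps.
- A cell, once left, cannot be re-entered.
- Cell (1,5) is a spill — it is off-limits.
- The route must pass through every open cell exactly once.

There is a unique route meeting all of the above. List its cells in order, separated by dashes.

(2,3) - (2,2) - (1,2) - (1,1) - (2,1) - (3,1) - (3,2) - (3,3) - (3,4) - (3,5) - (2,5) - (2,4) - (1,4) - (1,3)

Need to visit all 14 open cells exactly once, starting at (2,3) and ending at (1,3).
Cell (3,5) has only two open neighbours ((2,5) and (3,4)), so the path must pass straight through it: one of those is the cell it's entered from and the other is where it exits.
Route from (2,3): left to (2,2), up to (1,2), left to (1,1), 2× down (reaching (3,1)), 4× right (reaching (3,5)), up to (2,5), left to (2,4), up to (1,4), left to (1,3) — 13 moves in all.
Check: all 14 open cells covered.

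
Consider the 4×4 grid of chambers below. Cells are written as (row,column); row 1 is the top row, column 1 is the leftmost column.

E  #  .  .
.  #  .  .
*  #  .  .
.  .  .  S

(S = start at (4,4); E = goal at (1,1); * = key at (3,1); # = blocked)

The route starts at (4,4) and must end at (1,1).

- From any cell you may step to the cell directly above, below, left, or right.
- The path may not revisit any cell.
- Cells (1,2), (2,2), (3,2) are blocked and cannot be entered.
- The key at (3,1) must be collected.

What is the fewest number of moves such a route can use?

Any route passes through (3,1) somewhere between (4,4) and (1,1). Summing Manhattan distances along the two legs ((4,4) → (3,1) → (1,1)) gives a lower bound of 4 + 2 = 6 moves.
A route of 6 moves achieves this: (4,4) → (4,3) → (4,2) → (4,1) → (3,1) → (2,1) → (1,1).
Since 6 matches the lower bound, it is optimal.

6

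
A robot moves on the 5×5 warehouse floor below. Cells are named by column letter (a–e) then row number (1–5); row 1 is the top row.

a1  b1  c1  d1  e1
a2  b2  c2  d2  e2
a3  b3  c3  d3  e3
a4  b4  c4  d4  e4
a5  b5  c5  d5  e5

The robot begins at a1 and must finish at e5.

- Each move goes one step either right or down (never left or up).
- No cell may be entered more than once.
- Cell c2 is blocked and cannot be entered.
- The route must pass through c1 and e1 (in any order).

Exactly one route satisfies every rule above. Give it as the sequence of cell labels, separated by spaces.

a1 b1 c1 d1 e1 e2 e3 e4 e5

Moves only go right or down, so the column and row indices never decrease.
Route from a1: 4× right (reaching e1), 4× down (reaching e5) — 8 moves in all.
Check: all required cells visited.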